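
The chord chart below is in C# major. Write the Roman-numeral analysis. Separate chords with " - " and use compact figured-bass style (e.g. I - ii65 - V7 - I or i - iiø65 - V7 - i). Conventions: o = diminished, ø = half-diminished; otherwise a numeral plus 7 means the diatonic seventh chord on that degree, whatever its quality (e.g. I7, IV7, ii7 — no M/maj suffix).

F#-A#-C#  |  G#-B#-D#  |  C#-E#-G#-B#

F#-A#-C#: major triad on F# = scale degree 4 → IV.
G#-B#-D# has root G#, degree 5 in C# major, so V.
C#-E#-G#-B# has root C#, degree 1 in C# major, so I7.

IV - V - I7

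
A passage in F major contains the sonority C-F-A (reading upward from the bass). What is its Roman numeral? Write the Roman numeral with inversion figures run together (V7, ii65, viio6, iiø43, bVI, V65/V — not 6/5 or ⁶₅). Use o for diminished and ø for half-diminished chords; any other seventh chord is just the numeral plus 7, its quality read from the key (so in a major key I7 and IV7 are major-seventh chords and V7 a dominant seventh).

I64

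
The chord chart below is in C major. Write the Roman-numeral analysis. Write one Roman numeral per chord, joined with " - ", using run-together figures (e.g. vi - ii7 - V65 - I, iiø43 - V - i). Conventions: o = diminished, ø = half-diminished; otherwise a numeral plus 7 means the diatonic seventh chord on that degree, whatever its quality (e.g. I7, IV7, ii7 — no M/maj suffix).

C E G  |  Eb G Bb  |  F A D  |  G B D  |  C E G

C-E-G has root C, degree 1 in C major, so I.
Eb-G-Bb: major triad on Eb — chromatic; bIII (borrowed from the parallel minor).
F-A-D has root D, degree 2 in C major, so ii6.
G-B-D has root G, degree 5 in C major, so V.
C-E-G: major triad on C = scale degree 1 → I.

I - bIII - ii6 - V - I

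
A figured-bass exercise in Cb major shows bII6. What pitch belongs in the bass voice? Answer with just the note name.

Fb

bII in Cb major has root Dbb; the chord is Dbb-Fb-Abb.
The figure 6 means first inversion — the third is in the bass.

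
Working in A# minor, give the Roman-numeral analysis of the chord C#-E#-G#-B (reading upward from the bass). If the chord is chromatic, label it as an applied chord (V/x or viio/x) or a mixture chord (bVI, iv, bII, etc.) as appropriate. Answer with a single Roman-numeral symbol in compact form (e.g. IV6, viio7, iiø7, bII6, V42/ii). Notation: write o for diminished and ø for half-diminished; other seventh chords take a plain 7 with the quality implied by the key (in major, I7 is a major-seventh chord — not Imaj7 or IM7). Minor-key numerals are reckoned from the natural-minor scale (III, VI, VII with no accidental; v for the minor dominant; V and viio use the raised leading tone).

V7/VI

The pitches C#-E#-G#-B form a dominant seventh chord rooted on C#.
C# is not a diatonic chord root with this quality in A# minor, but it lies a perfect fifth above F# (VI), so the chord functions as an applied dominant of VI.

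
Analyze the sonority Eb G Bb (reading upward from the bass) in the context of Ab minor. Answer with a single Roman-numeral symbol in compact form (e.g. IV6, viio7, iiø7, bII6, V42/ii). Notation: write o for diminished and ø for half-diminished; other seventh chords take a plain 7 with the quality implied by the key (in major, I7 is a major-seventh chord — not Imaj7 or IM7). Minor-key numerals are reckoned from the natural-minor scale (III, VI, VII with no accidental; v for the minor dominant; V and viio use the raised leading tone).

The pitches Eb-G-Bb form a major triad rooted on Eb.
Eb is scale degree 5 in Ab minor, and a major triad on that degree is written V.

V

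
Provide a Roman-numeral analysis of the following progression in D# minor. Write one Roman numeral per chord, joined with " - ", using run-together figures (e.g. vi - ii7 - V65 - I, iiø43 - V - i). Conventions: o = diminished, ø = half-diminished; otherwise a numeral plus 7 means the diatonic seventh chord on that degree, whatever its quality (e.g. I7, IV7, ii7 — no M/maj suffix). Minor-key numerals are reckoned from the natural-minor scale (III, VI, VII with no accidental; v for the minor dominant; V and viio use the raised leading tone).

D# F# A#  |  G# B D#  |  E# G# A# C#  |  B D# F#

D#-F#-A# has root D#, degree 1 in D# minor, so i.
G#-B-D# has root G#, degree 4 in D# minor, so iv.
E#-G#-A#-C#: root A# is the dominant; minor seventh chord there is v43.
B-D#-F# has root B, degree 6 in D# minor, so VI.

i - iv - v43 - VI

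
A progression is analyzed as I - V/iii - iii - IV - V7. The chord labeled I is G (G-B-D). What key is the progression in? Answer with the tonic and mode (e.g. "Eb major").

The anchor chord is a major triad on G, labeled I.
If G is scale degree 1 and the mode makes that degree carry a major triad, the tonic is G and the mode is major.

G major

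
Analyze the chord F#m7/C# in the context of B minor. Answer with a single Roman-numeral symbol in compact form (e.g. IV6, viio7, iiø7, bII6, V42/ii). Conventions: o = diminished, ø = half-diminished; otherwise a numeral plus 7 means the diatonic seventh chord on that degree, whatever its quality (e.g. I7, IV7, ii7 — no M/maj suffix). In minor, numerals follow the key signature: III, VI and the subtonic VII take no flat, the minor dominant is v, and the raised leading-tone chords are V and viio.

Stacked in thirds the chord is F#-A-C#-E: a minor seventh chord on F#.
In B minor, F# is the dominant; the diatonic minor seventh chord there is v7.
With C# in the bass the chord is in second inversion, so the figured bass is 43.

v43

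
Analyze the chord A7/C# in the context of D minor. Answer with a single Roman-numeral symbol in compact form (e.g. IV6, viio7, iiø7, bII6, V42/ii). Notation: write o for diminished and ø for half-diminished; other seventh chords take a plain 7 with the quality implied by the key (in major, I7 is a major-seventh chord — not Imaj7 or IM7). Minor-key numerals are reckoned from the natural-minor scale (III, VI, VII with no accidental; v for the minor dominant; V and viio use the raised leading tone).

V65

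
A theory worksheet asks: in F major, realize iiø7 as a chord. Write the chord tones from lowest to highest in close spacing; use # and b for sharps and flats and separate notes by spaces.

iiø7 is the half-diminished supertonic seventh, borrowed from the parallel minor. In F major that root is G.
So the chord is G-Bb-Db-F, a half-diminished seventh chord.

G Bb Db F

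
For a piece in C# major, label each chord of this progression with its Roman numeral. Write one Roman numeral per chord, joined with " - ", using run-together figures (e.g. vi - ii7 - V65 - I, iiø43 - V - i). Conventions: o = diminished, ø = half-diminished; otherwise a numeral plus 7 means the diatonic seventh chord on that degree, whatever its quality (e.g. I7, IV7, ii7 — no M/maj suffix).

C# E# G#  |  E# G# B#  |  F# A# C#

C#-E#-G#: major triad on C# = scale degree 1 → I.
E#-G#-B#: root E# is the mediant; minor triad there is iii.
F#-A#-C#: root F# is the subdominant; major triad there is IV.

I - iii - IV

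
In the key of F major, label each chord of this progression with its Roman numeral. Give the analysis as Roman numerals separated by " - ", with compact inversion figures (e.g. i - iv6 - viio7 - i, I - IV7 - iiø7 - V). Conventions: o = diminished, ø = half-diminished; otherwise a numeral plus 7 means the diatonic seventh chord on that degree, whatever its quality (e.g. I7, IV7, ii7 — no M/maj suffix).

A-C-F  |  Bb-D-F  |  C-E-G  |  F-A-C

I6 - IV - V - I

A-C-F: root F is the tonic; major triad there is I6.
Bb-D-F: major triad on Bb = scale degree 4 → IV.
C-E-G: major triad on C = scale degree 5 → V.
F-A-C: major triad on F = scale degree 1 → I.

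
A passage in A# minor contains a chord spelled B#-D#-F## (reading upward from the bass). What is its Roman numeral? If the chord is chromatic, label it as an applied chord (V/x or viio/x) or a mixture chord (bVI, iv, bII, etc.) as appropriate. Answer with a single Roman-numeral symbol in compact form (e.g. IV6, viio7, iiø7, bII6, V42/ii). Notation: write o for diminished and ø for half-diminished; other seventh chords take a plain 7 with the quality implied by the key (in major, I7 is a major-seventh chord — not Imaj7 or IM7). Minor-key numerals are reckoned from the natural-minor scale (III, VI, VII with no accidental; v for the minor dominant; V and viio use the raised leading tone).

ii

The pitches B#-D#-F## form a minor triad rooted on B#.
B# is the second degree of A# minor. This is the minor supertonic, borrowed from the parallel major (the Dorian ii).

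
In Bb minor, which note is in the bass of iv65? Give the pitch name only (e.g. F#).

iv in Bb minor has root Eb; the chord is Eb-Gb-Bb-Db.
The figure 65 means first inversion — the third is in the bass.

Gb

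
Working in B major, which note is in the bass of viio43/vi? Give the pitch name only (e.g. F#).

C#

The applied chord viio43/vi is rooted on F##: F##-A#-C#-E.
The figure 43 means second inversion — the fifth is in the bass.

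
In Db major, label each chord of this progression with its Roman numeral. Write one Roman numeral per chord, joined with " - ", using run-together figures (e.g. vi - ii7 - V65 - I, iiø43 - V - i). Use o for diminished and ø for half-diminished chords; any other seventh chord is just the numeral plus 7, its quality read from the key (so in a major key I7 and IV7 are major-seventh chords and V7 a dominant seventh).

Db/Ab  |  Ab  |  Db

Db/Ab: root Db is the tonic; major triad there is I64.
Ab has root Ab, degree 5 in Db major, so V.
Db: major triad on Db = scale degree 1 → I.

I64 - V - I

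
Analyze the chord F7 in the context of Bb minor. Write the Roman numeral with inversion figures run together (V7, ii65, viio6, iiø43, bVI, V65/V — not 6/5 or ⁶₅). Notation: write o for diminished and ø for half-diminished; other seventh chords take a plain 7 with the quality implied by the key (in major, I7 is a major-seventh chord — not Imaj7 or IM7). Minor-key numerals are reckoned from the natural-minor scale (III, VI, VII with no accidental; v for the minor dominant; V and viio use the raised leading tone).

V7

Stacked in thirds the chord is F-A-C-Eb: a dominant seventh chord on F.
F is scale degree 5 in Bb minor, and a dominant seventh chord on that degree is written V7.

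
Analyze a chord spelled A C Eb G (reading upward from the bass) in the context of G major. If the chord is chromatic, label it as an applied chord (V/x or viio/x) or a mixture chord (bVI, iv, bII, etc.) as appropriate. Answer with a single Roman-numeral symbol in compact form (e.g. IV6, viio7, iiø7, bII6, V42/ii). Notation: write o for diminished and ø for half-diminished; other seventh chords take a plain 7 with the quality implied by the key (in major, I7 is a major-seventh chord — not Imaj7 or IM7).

iiø7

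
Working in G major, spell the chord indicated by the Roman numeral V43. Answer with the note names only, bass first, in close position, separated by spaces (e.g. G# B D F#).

A C D F#

The numeral's case and figure indicate a dominant seventh chord. In G major its root, scale degree 5, is D.
That chord is spelled D-F#-A-C.
With the 43 figure the chord is in second inversion; from the bass A upward in close position it reads A-C-D-F#.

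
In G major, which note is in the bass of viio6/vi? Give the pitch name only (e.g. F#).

F#

The applied chord viio6/vi is rooted on D#: D#-F#-A.
The figure 6 means first inversion — the third is in the bass.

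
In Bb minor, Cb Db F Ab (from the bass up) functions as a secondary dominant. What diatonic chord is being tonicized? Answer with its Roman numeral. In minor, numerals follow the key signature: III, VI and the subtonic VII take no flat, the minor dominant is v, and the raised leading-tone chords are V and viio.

VI

The chord is a dominant seventh chord on Db.
A dominant resolves down a perfect fifth: Db → Gb. In Bb minor, Gb is scale degree 6, i.e. VI.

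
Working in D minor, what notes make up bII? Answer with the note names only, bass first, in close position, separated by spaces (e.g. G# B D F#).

Eb G Bb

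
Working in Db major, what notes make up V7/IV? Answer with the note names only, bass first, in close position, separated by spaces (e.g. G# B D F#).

Db F Ab Cb

V7/IV is a secondary dominant — the dominant seventh of IV. IV in Db major is Gb, so the applied chord's root is Db, a perfect fifth above.
Building a dominant seventh chord on Db gives Db-F-Ab-Cb.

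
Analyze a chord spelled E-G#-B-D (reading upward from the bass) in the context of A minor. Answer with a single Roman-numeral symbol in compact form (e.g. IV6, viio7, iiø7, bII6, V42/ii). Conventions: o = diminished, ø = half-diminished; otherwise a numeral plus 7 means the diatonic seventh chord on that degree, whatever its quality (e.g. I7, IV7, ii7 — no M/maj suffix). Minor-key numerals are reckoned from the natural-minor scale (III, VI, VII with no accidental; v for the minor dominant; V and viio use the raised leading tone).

Stacked in thirds the chord is E-G#-B-D: a dominant seventh chord on E.
E is scale degree 5 in A minor, and a dominant seventh chord on that degree is written V7.

V7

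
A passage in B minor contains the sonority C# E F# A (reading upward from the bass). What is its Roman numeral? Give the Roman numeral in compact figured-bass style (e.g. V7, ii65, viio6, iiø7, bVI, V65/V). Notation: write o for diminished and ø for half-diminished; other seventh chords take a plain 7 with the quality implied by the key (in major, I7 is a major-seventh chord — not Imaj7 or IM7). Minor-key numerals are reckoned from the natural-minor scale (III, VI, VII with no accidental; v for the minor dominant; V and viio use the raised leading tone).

v43

Stacked in thirds the chord is F#-A-C#-E: a minor seventh chord on F#.
F# is scale degree 5 in B minor, and a minor seventh chord on that degree is written v7.
With C# in the bass the chord is in second inversion, so the figured bass is 43.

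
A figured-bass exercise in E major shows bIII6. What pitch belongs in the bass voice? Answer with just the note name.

B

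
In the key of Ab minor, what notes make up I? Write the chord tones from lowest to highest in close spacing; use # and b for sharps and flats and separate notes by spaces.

Ab C Eb

Scale degree 1 in Ab minor is Ab; here the chord built on it is altered to a major triad. I is the major tonic (Picardy third), borrowed from the parallel major.
So the chord is Ab-C-Eb, a major triad.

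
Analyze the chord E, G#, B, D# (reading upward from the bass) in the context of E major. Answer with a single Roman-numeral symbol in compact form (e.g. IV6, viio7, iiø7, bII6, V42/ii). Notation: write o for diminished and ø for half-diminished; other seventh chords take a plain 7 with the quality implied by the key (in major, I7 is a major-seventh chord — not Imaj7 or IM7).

Stacked in thirds the chord is E-G#-B-D#: a major seventh chord on E.
In E major, E is the tonic; the diatonic major seventh chord there is I7.

I7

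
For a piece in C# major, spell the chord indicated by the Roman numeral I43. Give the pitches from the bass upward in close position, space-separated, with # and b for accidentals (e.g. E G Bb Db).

G# B# C# E#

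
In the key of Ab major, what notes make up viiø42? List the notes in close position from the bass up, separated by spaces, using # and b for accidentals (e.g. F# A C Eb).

F G Bb Db

In Ab major, the leading tone is G, and the diatonic chord built there is a half-diminished seventh chord.
That chord is spelled G-Bb-Db-F.
The figured bass 42 indicates third inversion, placing the seventh (F) in the bass: F-G-Bb-Db.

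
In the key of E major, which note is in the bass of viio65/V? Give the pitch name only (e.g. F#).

The applied chord viio65/V is rooted on A#: A#-C#-E-G.
The figure 65 means first inversion — the third is in the bass.

C#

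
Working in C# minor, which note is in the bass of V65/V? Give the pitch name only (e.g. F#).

F##

The applied chord V65/V is rooted on D#: D#-F##-A#-C#.
The figure 65 means first inversion — the third is in the bass.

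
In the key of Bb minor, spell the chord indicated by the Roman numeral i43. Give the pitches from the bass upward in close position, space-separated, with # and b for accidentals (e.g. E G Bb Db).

In Bb minor, the tonic is Bb, and the diatonic chord built there is a minor seventh chord.
That chord is spelled Bb-Db-F-Ab.
The figured bass 43 indicates second inversion, placing the fifth (F) in the bass: F-Ab-Bb-Db.

F Ab Bb Db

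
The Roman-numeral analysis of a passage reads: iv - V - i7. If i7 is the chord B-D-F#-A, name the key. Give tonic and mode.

The anchor chord is a minor seventh chord on B, labeled i7.
If B is scale degree 1 and the mode makes that degree carry a minor seventh chord, the tonic is B and the mode is minor.

B minor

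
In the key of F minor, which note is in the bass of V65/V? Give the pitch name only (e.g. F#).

The applied chord V65/V is rooted on G: G-B-D-F.
The figure 65 means first inversion — the third is in the bass.

B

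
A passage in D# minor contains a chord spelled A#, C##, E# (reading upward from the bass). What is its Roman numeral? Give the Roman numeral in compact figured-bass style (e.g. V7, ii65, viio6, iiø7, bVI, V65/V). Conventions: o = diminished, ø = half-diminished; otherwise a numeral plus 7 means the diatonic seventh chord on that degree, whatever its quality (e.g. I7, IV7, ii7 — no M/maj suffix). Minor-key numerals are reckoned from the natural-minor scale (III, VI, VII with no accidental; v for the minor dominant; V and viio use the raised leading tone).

V

The pitches A#-C##-E# form a major triad rooted on A#.
In D# minor, A# is the dominant; the diatonic major triad there is V.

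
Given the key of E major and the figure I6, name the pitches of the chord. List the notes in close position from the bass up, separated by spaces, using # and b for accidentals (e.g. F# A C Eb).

The numeral's case and figure indicate a major triad. In E major its root, scale degree 1, is E.
That chord is spelled E-G#-B.
With the 6 figure the chord is in first inversion; from the bass G# upward in close position it reads G#-B-E.

G# B E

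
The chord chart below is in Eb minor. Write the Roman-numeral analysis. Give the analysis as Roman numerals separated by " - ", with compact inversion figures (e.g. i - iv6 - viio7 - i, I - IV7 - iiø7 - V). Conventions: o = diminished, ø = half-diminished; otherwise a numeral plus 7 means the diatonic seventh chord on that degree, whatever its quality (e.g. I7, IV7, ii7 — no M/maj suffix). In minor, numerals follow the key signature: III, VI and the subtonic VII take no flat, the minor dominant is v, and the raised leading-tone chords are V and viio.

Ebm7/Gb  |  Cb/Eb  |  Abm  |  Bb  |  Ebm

i65 - VI6 - iv - V - i

Ebm7/Gb: root Eb is the tonic; minor seventh chord there is i65.
Cb/Eb has root Cb, degree 6 in Eb minor, so VI6.
Abm has root Ab, degree 4 in Eb minor, so iv.
Bb has root Bb, degree 5 in Eb minor, so V.
Ebm: minor triad on Eb = scale degree 1 → i.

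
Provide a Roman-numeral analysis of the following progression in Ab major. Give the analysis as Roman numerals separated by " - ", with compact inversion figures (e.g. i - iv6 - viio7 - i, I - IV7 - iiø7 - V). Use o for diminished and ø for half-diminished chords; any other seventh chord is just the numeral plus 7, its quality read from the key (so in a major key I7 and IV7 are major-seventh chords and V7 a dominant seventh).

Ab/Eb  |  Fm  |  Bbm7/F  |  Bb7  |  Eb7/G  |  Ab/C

Ab/Eb has root Ab, degree 1 in Ab major, so I64.
Fm has root F, degree 6 in Ab major, so vi.
Bbm7/F has root Bb, degree 2 in Ab major, so ii43.
Bb7: a dominant seventh chord on Bb, the applied dominant of V → V7/V.
Eb7/G has root Eb, degree 5 in Ab major, so V65.
Ab/C has root Ab, degree 1 in Ab major, so I6.

I64 - vi - ii43 - V7/V - V65 - I6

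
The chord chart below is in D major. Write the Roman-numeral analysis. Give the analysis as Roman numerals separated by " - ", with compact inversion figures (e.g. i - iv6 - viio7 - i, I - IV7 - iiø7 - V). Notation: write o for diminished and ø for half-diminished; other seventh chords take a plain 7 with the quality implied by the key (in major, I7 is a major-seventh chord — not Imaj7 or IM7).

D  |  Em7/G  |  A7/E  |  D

I - ii65 - V43 - I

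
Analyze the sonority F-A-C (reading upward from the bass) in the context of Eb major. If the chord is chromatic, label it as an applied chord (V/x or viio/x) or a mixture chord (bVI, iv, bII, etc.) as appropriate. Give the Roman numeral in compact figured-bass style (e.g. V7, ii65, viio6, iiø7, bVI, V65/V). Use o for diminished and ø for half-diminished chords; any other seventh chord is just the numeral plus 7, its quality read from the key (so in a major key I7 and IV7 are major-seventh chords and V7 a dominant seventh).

Stacked in thirds the chord is F-A-C: a major triad on F.
F is not a diatonic chord root with this quality in Eb major, but it lies a perfect fifth above Bb (V), so the chord functions as an applied dominant of V.

V/V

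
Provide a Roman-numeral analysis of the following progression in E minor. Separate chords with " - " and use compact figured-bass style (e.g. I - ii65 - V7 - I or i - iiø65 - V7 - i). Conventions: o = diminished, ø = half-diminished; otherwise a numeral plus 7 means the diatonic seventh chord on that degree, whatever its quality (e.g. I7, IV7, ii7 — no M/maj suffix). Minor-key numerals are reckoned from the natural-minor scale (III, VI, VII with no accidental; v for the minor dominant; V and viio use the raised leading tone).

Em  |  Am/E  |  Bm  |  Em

Em has root E, degree 1 in E minor, so i.
Am/E has root A, degree 4 in E minor, so iv64.
Bm has root B, degree 5 in E minor, so v.
Em: minor triad on E = scale degree 1 → i.

i - iv64 - v - i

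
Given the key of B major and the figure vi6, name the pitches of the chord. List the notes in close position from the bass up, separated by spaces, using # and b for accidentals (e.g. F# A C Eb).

In B major, scale degree 6 is G#, and the diatonic chord built there is a minor triad.
Stacking thirds from G# gives G#-B-D#.
The figured bass 6 indicates first inversion, placing the third (B) in the bass: B-D#-G#.

B D# G#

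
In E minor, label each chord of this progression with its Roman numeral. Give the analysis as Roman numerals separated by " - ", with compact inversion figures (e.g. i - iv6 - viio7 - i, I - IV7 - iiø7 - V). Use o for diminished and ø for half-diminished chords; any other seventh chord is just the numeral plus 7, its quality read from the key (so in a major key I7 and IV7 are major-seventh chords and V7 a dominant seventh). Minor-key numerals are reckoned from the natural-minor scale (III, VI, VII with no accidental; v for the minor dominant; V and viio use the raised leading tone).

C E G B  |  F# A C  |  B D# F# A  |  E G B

VI7 - iio - V7 - i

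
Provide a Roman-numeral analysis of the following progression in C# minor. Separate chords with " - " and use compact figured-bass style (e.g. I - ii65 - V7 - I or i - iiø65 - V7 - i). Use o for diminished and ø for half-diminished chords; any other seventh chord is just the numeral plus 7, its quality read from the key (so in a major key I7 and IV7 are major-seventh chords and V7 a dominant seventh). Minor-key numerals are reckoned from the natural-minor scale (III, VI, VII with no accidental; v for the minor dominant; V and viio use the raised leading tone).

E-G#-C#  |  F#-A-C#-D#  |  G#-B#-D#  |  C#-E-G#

i6 - iiø65 - V - i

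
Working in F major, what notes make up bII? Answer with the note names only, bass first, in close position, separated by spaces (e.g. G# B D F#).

bII is the Neapolitan chord — a major triad on the lowered second degree. In F major that root is Gb.
So the chord is Gb-Bb-Db, a major triad.

Gb Bb Db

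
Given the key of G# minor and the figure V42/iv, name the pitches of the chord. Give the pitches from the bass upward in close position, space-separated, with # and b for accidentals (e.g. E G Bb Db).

V42/iv is a secondary dominant — the dominant seventh of iv. iv in G# minor is C#, so the applied chord's root is G#, a perfect fifth above.
Building a dominant seventh chord on G# gives G#-B#-D#-F#.
The figured bass 42 indicates third inversion, placing the seventh (F#) in the bass: F#-G#-B#-D#.

F# G# B# D#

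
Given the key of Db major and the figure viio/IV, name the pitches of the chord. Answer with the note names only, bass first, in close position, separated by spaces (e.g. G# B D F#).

The slash marks an applied leading-tone chord: viio of IV. In Db major, IV is Gb, so the leading tone to it is F, a half step below.
Building a diminished triad on F gives F-Ab-Cb.

F Ab Cb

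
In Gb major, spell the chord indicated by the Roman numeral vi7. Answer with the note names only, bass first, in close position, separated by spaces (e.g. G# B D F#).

The numeral's case and figure indicate a minor seventh chord. In Gb major its root, the submediant, is Eb.
That chord is spelled Eb-Gb-Bb-Db.

Eb Gb Bb Db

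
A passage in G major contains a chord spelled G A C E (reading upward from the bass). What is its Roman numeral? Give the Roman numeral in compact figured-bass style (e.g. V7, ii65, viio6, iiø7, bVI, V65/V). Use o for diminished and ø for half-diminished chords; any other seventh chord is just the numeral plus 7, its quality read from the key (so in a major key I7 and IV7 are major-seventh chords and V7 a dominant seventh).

The pitches A-C-E-G form a minor seventh chord rooted on A.
A is scale degree 2 in G major, and a minor seventh chord on that degree is written ii7.
With G in the bass the chord is in third inversion, so the figured bass is 42.

ii42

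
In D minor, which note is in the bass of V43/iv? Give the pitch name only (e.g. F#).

The applied chord V43/iv is rooted on D: D-F#-A-C.
The figure 43 means second inversion — the fifth is in the bass.

A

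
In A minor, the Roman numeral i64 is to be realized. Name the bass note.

E

i in A minor has root A; the chord is A-C-E.
The figure 64 means second inversion — the fifth is in the bass.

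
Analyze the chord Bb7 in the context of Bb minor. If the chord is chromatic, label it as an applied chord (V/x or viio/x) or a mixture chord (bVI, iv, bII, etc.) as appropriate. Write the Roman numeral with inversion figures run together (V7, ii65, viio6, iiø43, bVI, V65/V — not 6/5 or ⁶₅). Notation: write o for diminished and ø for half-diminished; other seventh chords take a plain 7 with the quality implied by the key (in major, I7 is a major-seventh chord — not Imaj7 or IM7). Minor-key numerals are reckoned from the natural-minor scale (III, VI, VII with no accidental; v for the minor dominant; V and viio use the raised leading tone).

V7/iv

The pitches Bb-D-F-Ab form a dominant seventh chord rooted on Bb.
Bb is not a diatonic chord root with this quality in Bb minor, but it lies a perfect fifth above Eb (iv), so the chord functions as an applied dominant of iv.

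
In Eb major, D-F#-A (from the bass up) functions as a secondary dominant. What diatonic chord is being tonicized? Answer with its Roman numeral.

iii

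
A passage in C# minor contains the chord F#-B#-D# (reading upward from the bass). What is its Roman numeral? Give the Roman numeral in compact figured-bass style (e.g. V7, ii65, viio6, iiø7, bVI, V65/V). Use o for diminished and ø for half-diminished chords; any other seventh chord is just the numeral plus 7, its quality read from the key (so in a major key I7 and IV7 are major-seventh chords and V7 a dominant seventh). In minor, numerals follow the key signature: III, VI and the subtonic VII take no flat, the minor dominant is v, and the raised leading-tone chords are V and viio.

viio64

Stacked in thirds the chord is B#-D#-F#: a diminished triad on B#.
In C# minor, B# is the leading tone; the diatonic diminished triad there is viio.
With F# in the bass the chord is in second inversion, so the figured bass is 64.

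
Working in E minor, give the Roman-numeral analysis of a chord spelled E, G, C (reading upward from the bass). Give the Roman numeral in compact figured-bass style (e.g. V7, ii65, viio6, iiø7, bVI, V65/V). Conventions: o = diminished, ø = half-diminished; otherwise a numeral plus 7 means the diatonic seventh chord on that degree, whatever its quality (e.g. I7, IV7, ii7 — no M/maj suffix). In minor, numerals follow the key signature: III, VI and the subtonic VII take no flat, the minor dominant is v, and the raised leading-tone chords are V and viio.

VI6

The pitches C-E-G form a major triad rooted on C.
In E minor, C is the submediant; the diatonic major triad there is VI.
With E in the bass the chord is in first inversion, so the figured bass is 6.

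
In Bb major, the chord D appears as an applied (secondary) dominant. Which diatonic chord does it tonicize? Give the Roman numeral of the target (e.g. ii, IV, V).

The chord is a major triad on D.
A dominant resolves down a perfect fifth: D → G. In Bb major, G is scale degree 6, i.e. vi.

vi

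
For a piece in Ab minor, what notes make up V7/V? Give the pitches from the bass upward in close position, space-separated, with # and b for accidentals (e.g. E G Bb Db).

Bb D F Ab

The slash means an applied dominant: we want the dominant of V. In Ab minor, V is Eb major, and its dominant is built on Bb.
Building a dominant seventh chord on Bb gives Bb-D-F-Ab.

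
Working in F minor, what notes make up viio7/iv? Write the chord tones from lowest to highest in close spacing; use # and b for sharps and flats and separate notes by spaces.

A C Eb Gb

The slash marks an applied leading-tone chord: viio of iv. In F minor, iv is Bb, so the leading tone to it is A, a half step below.
Building a fully diminished seventh chord on A gives A-C-Eb-Gb.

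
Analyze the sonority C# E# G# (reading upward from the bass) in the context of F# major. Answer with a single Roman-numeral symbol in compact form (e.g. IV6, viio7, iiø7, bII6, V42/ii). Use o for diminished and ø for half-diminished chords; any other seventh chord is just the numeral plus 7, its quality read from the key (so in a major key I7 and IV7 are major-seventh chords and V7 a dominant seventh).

V

Stacked in thirds the chord is C#-E#-G#: a major triad on C#.
C# is scale degree 5 in F# major, and a major triad on that degree is written V.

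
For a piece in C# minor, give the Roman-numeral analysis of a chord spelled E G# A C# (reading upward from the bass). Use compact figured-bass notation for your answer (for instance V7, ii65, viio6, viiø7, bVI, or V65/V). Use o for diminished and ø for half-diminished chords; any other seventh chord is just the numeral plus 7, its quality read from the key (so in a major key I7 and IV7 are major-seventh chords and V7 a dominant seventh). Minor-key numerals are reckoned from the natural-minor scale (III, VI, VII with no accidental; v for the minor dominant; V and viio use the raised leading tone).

The pitches A-C#-E-G# form a major seventh chord rooted on A.
In C# minor, A is the submediant; the diatonic major seventh chord there is VI7.
With E in the bass the chord is in second inversion, so the figured bass is 43.

VI43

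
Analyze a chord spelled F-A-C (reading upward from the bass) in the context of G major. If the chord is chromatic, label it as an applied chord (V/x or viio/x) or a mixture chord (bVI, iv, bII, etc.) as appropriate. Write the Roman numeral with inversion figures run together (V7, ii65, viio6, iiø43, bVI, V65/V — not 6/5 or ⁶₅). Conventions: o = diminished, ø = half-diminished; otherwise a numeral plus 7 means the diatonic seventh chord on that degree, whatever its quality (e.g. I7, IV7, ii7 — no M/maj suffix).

bVII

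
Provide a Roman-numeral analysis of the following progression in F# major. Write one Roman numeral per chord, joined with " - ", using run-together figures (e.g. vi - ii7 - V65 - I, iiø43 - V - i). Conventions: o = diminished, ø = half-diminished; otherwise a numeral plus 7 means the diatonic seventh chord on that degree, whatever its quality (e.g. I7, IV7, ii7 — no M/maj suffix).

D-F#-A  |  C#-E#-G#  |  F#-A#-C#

D-F#-A: D with this quality isn't in the key; it's bVI, borrowed from the parallel minor.
C#-E#-G#: major triad on C# = scale degree 5 → V.
F#-A#-C#: major triad on F# = scale degree 1 → I.

bVI - V - I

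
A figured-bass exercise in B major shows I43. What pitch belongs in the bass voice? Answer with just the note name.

I in B major has root B; the chord is B-D#-F#-A#.
The figure 43 means second inversion — the fifth is in the bass.

F#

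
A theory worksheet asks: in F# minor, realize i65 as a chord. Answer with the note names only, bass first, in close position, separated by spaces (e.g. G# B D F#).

A C# E F#

The numeral's case and figure indicate a minor seventh chord. In F# minor its root, the tonic, is F#.
Stacking thirds from F# gives F#-A-C#-E.
The figured bass 65 indicates first inversion, placing the third (A) in the bass: A-C#-E-F#.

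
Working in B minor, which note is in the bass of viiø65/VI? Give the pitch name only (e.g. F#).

A

The applied chord viiø65/VI is rooted on F#: F#-A-C-E.
The figure 65 means first inversion — the third is in the bass.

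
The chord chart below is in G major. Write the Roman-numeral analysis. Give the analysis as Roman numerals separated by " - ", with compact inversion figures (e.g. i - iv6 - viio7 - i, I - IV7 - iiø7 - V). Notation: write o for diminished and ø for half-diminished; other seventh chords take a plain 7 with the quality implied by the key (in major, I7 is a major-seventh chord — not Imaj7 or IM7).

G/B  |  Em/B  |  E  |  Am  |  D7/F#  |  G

I6 - vi64 - V/ii - ii - V65 - I

G/B: major triad on G = scale degree 1 → I6.
Em/B: root E is the submediant; minor triad there is vi64.
E is the secondary dominant of ii (major triad on E): V/ii.
Am: root A is the supertonic; minor triad there is ii.
D7/F#: root D is the dominant; dominant seventh chord there is V65.
G: root G is the tonic; major triad there is I.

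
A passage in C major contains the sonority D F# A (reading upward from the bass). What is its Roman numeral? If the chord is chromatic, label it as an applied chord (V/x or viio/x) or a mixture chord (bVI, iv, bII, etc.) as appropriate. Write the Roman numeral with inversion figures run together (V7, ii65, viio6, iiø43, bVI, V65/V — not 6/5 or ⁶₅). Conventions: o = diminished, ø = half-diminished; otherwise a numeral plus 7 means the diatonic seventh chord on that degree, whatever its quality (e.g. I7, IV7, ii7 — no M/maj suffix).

V/V

Stacked in thirds the chord is D-F#-A: a major triad on D.
D is not a diatonic chord root with this quality in C major, but it lies a perfect fifth above G (V), so the chord functions as an applied dominant of V.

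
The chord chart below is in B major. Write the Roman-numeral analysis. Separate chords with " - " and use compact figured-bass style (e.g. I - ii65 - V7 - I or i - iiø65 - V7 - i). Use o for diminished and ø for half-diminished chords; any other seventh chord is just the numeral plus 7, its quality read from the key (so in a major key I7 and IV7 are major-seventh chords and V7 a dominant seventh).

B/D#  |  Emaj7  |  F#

I6 - IV7 - V

B/D# has root B, degree 1 in B major, so I6.
Emaj7 has root E, degree 4 in B major, so IV7.
F#: root F# is the dominant; major triad there is V.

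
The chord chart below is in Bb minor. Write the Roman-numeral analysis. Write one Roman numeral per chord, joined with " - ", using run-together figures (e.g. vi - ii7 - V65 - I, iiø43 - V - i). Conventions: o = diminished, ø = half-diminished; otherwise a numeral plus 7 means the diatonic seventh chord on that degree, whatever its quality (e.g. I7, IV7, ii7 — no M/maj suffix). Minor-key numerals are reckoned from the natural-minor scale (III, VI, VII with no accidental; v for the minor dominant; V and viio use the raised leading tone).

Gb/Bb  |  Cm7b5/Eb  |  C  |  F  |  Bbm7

VI6 - iiø65 - V/V - V - i7

Gb/Bb has root Gb, degree 6 in Bb minor, so VI6.
Cm7b5/Eb: root C is the supertonic; half-diminished seventh chord there is iiø65.
C is the secondary dominant of V (major triad on C): V/V.
F: root F is the dominant; major triad there is V.
Bbm7: root Bb is the tonic; minor seventh chord there is i7.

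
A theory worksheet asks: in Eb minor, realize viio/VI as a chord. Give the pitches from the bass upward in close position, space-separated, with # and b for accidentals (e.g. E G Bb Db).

viio/VI is a secondary leading-tone chord. The target VI is Cb in Eb minor; the applied chord is rooted a semitone below, on Bb.
Building a diminished triad on Bb gives Bb-Db-Fb.

Bb Db Fb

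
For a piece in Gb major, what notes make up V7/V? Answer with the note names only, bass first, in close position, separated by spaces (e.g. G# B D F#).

Ab C Eb Gb

V7/V is a secondary dominant — the dominant seventh of V. V in Gb major is Db, so the applied chord's root is Ab, a perfect fifth above.
Building a dominant seventh chord on Ab gives Ab-C-Eb-Gb.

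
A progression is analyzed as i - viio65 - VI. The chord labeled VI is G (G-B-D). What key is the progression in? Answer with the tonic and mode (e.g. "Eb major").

B minor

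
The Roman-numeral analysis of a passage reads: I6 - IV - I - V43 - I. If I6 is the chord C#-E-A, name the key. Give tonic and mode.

A major

I6 is given as C#-E-A — a major triad with root A.
If A is scale degree 1 and the mode makes that degree carry a major triad, the tonic is A and the mode is major.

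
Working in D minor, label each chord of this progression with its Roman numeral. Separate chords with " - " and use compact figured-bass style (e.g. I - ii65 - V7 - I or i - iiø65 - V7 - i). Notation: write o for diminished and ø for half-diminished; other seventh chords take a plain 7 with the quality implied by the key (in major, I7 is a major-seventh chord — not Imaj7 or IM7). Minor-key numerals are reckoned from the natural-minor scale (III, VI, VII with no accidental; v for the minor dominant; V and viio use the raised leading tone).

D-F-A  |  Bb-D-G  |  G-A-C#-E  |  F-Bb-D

i - iv6 - V42 - VI64

D-F-A: root D is the tonic; minor triad there is i.
Bb-D-G: minor triad on G = scale degree 4 → iv6.
G-A-C#-E has root A, degree 5 in D minor, so V42.
F-Bb-D: root Bb is the submediant; major triad there is VI64.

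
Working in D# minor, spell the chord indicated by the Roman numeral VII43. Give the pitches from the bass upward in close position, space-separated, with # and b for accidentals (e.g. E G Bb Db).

The numeral's case and figure indicate a dominant seventh chord. In D# minor its root, the subtonic, is C#.
That chord is spelled C#-E#-G#-B.
With the 43 figure the chord is in second inversion; from the bass G# upward in close position it reads G#-B-C#-E#.

G# B C# E#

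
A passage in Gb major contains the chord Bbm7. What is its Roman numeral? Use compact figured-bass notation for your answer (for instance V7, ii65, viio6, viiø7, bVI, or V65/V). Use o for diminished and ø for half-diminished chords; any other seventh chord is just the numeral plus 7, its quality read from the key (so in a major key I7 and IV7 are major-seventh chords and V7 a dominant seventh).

iii7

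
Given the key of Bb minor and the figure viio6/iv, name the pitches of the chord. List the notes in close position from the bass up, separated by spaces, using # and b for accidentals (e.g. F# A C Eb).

The slash marks an applied leading-tone chord: viio of iv. In Bb minor, iv is Eb, so the leading tone to it is D, a half step below.
Building a diminished triad on D gives D-F-Ab.
The figured bass 6 indicates first inversion, placing the third (F) in the bass: F-Ab-D.

F Ab D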